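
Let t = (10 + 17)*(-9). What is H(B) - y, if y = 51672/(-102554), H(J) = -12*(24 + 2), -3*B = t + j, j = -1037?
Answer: -15972588/51277 ≈ -311.50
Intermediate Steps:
t = -243 (t = 27*(-9) = -243)
B = 1280/3 (B = -(-243 - 1037)/3 = -1/3*(-1280) = 1280/3 ≈ 426.67)
H(J) = -312 (H(J) = -12*26 = -312)
y = -25836/51277 (y = 51672*(-1/102554) = -25836/51277 ≈ -0.50385)
H(B) - y = -312 - 1*(-25836/51277) = -312 + 25836/51277 = -15972588/51277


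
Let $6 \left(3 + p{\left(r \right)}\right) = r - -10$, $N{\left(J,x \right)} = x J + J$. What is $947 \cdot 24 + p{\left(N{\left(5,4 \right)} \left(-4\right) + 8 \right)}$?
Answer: $\frac{68134}{3} \approx 22711.0$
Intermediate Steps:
$N{\left(J,x \right)} = J + J x$ ($N{\left(J,x \right)} = J x + J = J + J x$)
$p{\left(r \right)} = - \frac{4}{3} + \frac{r}{6}$ ($p{\left(r \right)} = -3 + \frac{r - -10}{6} = -3 + \frac{r + 10}{6} = -3 + \frac{10 + r}{6} = -3 + \left(\frac{5}{3} + \frac{r}{6}\right) = - \frac{4}{3} + \frac{r}{6}$)
$947 \cdot 24 + p{\left(N{\left(5,4 \right)} \left(-4\right) + 8 \right)} = 947 \cdot 24 + \left(- \frac{4}{3} + \frac{5 \left(1 + 4\right) \left(-4\right) + 8}{6}\right) = 22728 + \left(- \frac{4}{3} + \frac{5 \cdot 5 \left(-4\right) + 8}{6}\right) = 22728 + \left(- \frac{4}{3} + \frac{25 \left(-4\right) + 8}{6}\right) = 22728 + \left(- \frac{4}{3} + \frac{-100 + 8}{6}\right) = 22728 + \left(- \frac{4}{3} + \frac{1}{6} \left(-92\right)\right) = 22728 - \frac{50}{3} = \frac{68134}{3}$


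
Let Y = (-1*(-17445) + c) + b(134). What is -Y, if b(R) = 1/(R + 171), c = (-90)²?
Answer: -7791226/305 ≈ -25545.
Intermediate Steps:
c = 8100
b(R) = 1/(171 + R)
Y = 7791226/305 (Y = (-1*(-17445) + 8100) + 1/(171 + 134) = (17445 + 8100) + 1/305 = 25545 + 1/305 = 7791226/305 ≈ 25545.)
-Y = -1*7791226/305 = -7791226/305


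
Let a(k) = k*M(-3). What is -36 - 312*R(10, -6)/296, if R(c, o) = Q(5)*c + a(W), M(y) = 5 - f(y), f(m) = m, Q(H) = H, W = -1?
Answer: -2970/37 ≈ -80.270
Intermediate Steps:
M(y) = 5 - y
a(k) = 8*k (a(k) = k*(5 - 1*(-3)) = k*(5 + 3) = k*8 = 8*k)
R(c, o) = -8 + 5*c (R(c, o) = 5*c + 8*(-1) = 5*c - 8 = -8 + 5*c)
-36 - 312*R(10, -6)/296 = -36 - 312*(-8 + 5*10)/296 = -36 - 312*(-8 + 50)/296 = -36 - 13104/296 = -36 - 312*21/148 = -36 - 1638/37 = -2970/37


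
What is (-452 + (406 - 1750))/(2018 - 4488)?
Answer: 898/1235 ≈ 0.72713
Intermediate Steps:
(-452 + (406 - 1750))/(2018 - 4488) = (-452 - 1344)/(-2470) = -1796*(-1/2470) = 898/1235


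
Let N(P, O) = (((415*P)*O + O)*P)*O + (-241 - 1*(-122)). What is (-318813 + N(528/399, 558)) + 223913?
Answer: 4008204291981/17689 ≈ 2.2659e+8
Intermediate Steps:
N(P, O) = -119 + O*P*(O + 415*O*P) (N(P, O) = ((415*O*P + O)*P)*O + (-241 + 122) = ((O + 415*O*P)*P)*O - 119 = (P*(O + 415*O*P))*O - 119 = O*P*(O + 415*O*P) - 119 = -119 + O*P*(O + 415*O*P))
(-318813 + N(528/399, 558)) + 223913 = (-318813 + (-119 + (528/399)*558² + 415*558²*(528/399)²)) + 223913 = (-318813 + (-119 + (528*(1/399))*311364 + 415*311364*(528*(1/399))²)) + 223913 = (-318813 + (-119 + (176/133)*311364 + 415*311364*(176/133)²)) + 223913 = (-318813 + (-119 + 54800064/133 + 415*311364*(30976/17689))) + 223913 = (-318813 + (-119 + 54800064/133 + 4002596674560/17689)) + 223913 = (-318813 + 4009882978081/17689) + 223913 = 4004243494924/17689 + 223913 = 4008204291981/17689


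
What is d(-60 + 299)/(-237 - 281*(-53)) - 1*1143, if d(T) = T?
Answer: -16751569/14656 ≈ -1143.0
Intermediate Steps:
d(-60 + 299)/(-237 - 281*(-53)) - 1*1143 = (-60 + 299)/(-237 - 281*(-53)) - 1*1143 = 239/(-237 + 14893) - 1143 = 239/14656 - 1143 = -16751569/14656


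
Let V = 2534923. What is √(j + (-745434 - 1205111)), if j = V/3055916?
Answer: I*√4553848967740982763/1527958 ≈ 1396.6*I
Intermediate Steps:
j = 2534923/3055916 ≈ 0.82951
√(j + (-745434 - 1205111)) = √(2534923/3055916 + (-745434 - 1205111)) = √(2534923/3055916 - 1950545) = √(-5960699139297/3055916) = I*√4553848967740982763/1527958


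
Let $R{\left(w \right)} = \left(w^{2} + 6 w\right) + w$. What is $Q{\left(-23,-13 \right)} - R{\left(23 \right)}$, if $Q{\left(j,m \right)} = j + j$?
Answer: $-736$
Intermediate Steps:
$Q{\left(j,m \right)} = 2 j$
$R{\left(w \right)} = w^{2} + 7 w$
$Q{\left(-23,-13 \right)} - R{\left(23 \right)} = 2 \left(-23\right) - 23 \left(7 + 23\right) = -46 - 23 \cdot 30 = -46 - 690 = -736$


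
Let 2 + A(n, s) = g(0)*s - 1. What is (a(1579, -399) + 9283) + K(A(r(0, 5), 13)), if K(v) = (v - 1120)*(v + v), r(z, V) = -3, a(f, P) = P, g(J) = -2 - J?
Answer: 75526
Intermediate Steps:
A(n, s) = -3 - 2*s (A(n, s) = -2 + ((-2 - 1*0)*s - 1) = -2 + ((-2 + 0)*s - 1) = -2 + (-2*s - 1) = -2 + (-1 - 2*s) = -3 - 2*s)
K(v) = 2*v*(-1120 + v) (K(v) = (-1120 + v)*(2*v) = 2*v*(-1120 + v))
(a(1579, -399) + 9283) + K(A(r(0, 5), 13)) = (-399 + 9283) + 2*(-3 - 2*13)*(-1120 + (-3 - 2*13)) = 8884 + 2*(-3 - 26)*(-1120 + (-3 - 26)) = 8884 + 2*(-29)*(-1120 - 29) = 8884 + 2*(-29)*(-1149) = 8884 + 66642 = 75526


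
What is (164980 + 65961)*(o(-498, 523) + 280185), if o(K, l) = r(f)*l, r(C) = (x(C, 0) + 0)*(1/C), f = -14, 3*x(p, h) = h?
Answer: 64706204085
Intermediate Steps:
x(p, h) = h/3
r(C) = 0 (r(C) = ((1/3)*0 + 0)*(1/C) = (0 + 0)/C = 0/C = 0)
o(K, l) = 0 (o(K, l) = 0*l = 0)
(164980 + 65961)*(o(-498, 523) + 280185) = (164980 + 65961)*(0 + 280185) = 230941*280185 = 64706204085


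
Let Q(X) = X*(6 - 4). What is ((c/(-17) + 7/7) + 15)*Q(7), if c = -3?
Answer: 3850/17 ≈ 226.47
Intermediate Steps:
Q(X) = 2*X (Q(X) = X*2 = 2*X)
((c/(-17) + 7/7) + 15)*Q(7) = ((-3/(-17) + 7/7) + 15)*(2*7) = ((-3*(-1/17) + 7*(1/7)) + 15)*14 = ((3/17 + 1) + 15)*14 = (20/17 + 15)*14 = (275/17)*14 = 3850/17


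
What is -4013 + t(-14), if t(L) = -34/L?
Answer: -28074/7 ≈ -4010.6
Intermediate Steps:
-4013 + t(-14) = -4013 - 34/(-14) = -4013 - 34*(-1/14) = -4013 + 17/7 = -28074/7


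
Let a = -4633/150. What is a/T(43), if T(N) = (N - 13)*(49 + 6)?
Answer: -4633/247500 ≈ -0.018719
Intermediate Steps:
a = -4633/150 (a = -4633*1/150 = -4633/150 ≈ -30.887)
T(N) = -715 + 55*N (T(N) = (-13 + N)*55 = -715 + 55*N)
a/T(43) = -4633/(150*(-715 + 55*43)) = -4633/(150*(-715 + 2365)) = -4633/150/1650 = -4633/150*1/1650 = -4633/247500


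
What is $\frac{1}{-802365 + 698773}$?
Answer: $- \frac{1}{103592} \approx -9.6533 \cdot 10^{-6}$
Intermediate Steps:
$\frac{1}{-802365 + 698773} = \frac{1}{-103592} = - \frac{1}{103592}$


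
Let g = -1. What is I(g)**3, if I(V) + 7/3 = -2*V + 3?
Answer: 512/27 ≈ 18.963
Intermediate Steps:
I(V) = 2/3 - 2*V (I(V) = -7/3 + (-2*V + 3) = -7/3 + (3 - 2*V) = 2/3 - 2*V)
I(g)**3 = (2/3 - 2*(-1))**3 = (2/3 + 2)**3 = (8/3)**3 = 512/27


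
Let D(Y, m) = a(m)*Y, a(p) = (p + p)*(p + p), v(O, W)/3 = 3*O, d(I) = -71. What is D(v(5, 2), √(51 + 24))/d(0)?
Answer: -13500/71 ≈ -190.14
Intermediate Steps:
v(O, W) = 9*O (v(O, W) = 3*(3*O) = 9*O)
a(p) = 4*p² (a(p) = (2*p)*(2*p) = 4*p²)
D(Y, m) = 4*Y*m² (D(Y, m) = (4*m²)*Y = 4*Y*m²)
D(v(5, 2), √(51 + 24))/d(0) = (4*(9*5)*(√(51 + 24))²)/(-71) = (4*45*(√75)²)*(-1/71) = (4*45*(5*√3)²)*(-1/71) = (4*45*75)*(-1/71) = 13500*(-1/71) = -13500/71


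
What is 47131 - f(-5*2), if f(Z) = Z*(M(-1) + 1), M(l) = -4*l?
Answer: 47181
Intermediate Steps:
f(Z) = 5*Z (f(Z) = Z*(-4*(-1) + 1) = Z*(4 + 1) = Z*5 = 5*Z)
47131 - f(-5*2) = 47131 - 5*(-5*2) = 47131 - 5*(-10) = 47131 - 1*(-50) = 47131 + 50 = 47181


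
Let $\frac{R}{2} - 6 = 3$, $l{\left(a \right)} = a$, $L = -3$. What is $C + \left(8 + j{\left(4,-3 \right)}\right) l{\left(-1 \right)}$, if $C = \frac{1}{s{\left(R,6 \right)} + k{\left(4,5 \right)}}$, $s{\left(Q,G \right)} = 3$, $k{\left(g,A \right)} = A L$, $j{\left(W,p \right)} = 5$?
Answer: $- \frac{157}{12} \approx -13.083$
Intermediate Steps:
$R = 18$ ($R = 12 + 2 \cdot 3 = 12 + 6 = 18$)
$k{\left(g,A \right)} = - 3 A$ ($k{\left(g,A \right)} = A \left(-3\right) = - 3 A$)
$C = - \frac{1}{12}$ ($C = \frac{1}{3 - 15} = \frac{1}{-12} = - \frac{1}{12} \approx -0.083333$)
$C + \left(8 + j{\left(4,-3 \right)}\right) l{\left(-1 \right)} = - \frac{1}{12} + \left(8 + 5\right) \left(-1\right) = - \frac{1}{12} + 13 \left(-1\right) = - \frac{1}{12} - 13 = - \frac{157}{12}$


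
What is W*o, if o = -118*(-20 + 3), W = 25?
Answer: 50150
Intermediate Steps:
o = 2006 (o = -118*(-17) = 2006)
W*o = 25*2006 = 50150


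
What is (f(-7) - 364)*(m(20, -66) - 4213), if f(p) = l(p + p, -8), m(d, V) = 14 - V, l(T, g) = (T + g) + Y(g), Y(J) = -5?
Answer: 1616003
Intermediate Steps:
l(T, g) = -5 + T + g (l(T, g) = (T + g) - 5 = -5 + T + g)
f(p) = -13 + 2*p (f(p) = -5 + (p + p) - 8 = -5 + 2*p - 8 = -13 + 2*p)
(f(-7) - 364)*(m(20, -66) - 4213) = ((-13 + 2*(-7)) - 364)*((14 - 1*(-66)) - 4213) = ((-13 - 14) - 364)*((14 + 66) - 4213) = (-27 - 364)*(80 - 4213) = -391*(-4133) = 1616003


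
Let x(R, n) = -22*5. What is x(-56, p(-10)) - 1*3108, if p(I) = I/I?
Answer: -3218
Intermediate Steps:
p(I) = 1
x(R, n) = -110
x(-56, p(-10)) - 1*3108 = -110 - 1*3108 = -110 - 3108 = -3218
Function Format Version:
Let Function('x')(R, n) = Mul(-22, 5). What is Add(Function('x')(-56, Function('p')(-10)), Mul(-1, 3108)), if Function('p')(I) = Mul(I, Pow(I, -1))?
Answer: -3218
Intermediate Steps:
Function('p')(I) = 1
Function('x')(R, n) = -110
Add(Function('x')(-56, Function('p')(-10)), Mul(-1, 3108)) = Add(-110, Mul(-1, 3108)) = Add(-110, -3108) = -3218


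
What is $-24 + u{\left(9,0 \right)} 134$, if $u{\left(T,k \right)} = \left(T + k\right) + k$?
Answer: $1182$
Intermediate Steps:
$u{\left(T,k \right)} = T + 2 k$
$-24 + u{\left(9,0 \right)} 134 = -24 + \left(9 + 2 \cdot 0\right) 134 = -24 + \left(9 + 0\right) 134 = -24 + 9 \cdot 134 = -24 + 1206 = 1182$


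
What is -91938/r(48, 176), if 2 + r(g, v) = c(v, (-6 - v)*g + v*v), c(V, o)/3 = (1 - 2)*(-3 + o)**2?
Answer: 1194/19265617 ≈ 6.1976e-5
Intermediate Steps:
c(V, o) = -3*(-3 + o)**2 (c(V, o) = 3*((1 - 2)*(-3 + o)**2) = 3*(-(-3 + o)**2) = -3*(-3 + o)**2)
r(g, v) = -2 - 3*(-3 + v**2 + g*(-6 - v))**2 (r(g, v) = -2 - 3*(-3 + ((-6 - v)*g + v*v))**2 = -2 - 3*(-3 + (g*(-6 - v) + v**2))**2 = -2 - 3*(-3 + (v**2 + g*(-6 - v)))**2 = -2 - 3*(-3 + v**2 + g*(-6 - v))**2)
-91938/r(48, 176) = -91938/(-2 - 3*(3 - 1*176**2 + 6*48 + 48*176)**2) = -91938/(-2 - 3*(3 - 1*30976 + 288 + 8448)**2) = -91938/(-2 - 3*(3 - 30976 + 288 + 8448)**2) = -91938/(-2 - 3*(-22237)**2) = -91938/(-2 - 3*494484169) = -91938/(-2 - 1483452507) = -91938/(-1483452509) = -91938*(-1/1483452509) = 1194/19265617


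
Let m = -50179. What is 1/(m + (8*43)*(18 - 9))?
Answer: -1/47083 ≈ -2.1239e-5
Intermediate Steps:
1/(m + (8*43)*(18 - 9)) = 1/(-50179 + (8*43)*(18 - 9)) = 1/(-50179 + 344*9) = 1/(-50179 + 3096) = 1/(-47083) = -1/47083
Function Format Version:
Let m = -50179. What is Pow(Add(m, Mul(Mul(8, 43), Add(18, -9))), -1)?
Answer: Rational(-1, 47083) ≈ -2.1239e-5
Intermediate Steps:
Pow(Add(m, Mul(Mul(8, 43), Add(18, -9))), -1) = Pow(Add(-50179, Mul(Mul(8, 43), Add(18, -9))), -1) = Pow(Add(-50179, Mul(344, 9)), -1) = Pow(Add(-50179, 3096), -1) = Pow(-47083, -1) = Rational(-1, 47083)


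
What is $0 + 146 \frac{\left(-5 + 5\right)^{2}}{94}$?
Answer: $0$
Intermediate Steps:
$0 + 146 \frac{\left(-5 + 5\right)^{2}}{94} = 0 + 146 \cdot 0^{2} \cdot \frac{1}{94} = 0 + 146 \cdot 0 \cdot \frac{1}{94} = 0 + 146 \cdot 0 = 0 + 0 = 0$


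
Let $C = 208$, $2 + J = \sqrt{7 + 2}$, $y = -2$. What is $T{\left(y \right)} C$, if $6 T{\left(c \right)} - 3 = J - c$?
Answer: $208$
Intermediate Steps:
$J = 1$ ($J = -2 + \sqrt{7 + 2} = -2 + \sqrt{9} = -2 + 3 = 1$)
$T{\left(c \right)} = \frac{2}{3} - \frac{c}{6}$ ($T{\left(c \right)} = \frac{1}{2} + \frac{1 - c}{6} = \frac{1}{2} - \left(- \frac{1}{6} + \frac{c}{6}\right) = \frac{2}{3} - \frac{c}{6}$)
$T{\left(y \right)} C = \left(\frac{2}{3} - - \frac{1}{3}\right) 208 = \left(\frac{2}{3} + \frac{1}{3}\right) 208 = 1 \cdot 208 = 208$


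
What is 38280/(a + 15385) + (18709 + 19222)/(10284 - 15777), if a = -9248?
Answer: -22510507/33710541 ≈ -0.66776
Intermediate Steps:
38280/(a + 15385) + (18709 + 19222)/(10284 - 15777) = 38280/(-9248 + 15385) + (18709 + 19222)/(10284 - 15777) = 38280/6137 + 37931/(-5493) = 38280*(1/6137) + 37931*(-1/5493) = 38280/6137 - 37931/5493 = -22510507/33710541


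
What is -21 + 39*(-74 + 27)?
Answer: -1854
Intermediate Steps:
-21 + 39*(-74 + 27) = -21 + 39*(-47) = -21 - 1833 = -1854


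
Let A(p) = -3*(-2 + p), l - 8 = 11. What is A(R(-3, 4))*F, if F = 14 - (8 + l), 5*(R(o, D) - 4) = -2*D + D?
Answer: 234/5 ≈ 46.800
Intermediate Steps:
l = 19 (l = 8 + 11 = 19)
R(o, D) = 4 - D/5 (R(o, D) = 4 + (-2*D + D)/5 = 4 + (-D)/5 = 4 - D/5)
A(p) = 6 - 3*p
F = -13 (F = 14 - (8 + 19) = 14 - 1*27 = 14 - 27 = -13)
A(R(-3, 4))*F = (6 - 3*(4 - 1/5*4))*(-13) = (6 - 3*(4 - 4/5))*(-13) = (6 - 3*16/5)*(-13) = (6 - 48/5)*(-13) = -18/5*(-13) = 234/5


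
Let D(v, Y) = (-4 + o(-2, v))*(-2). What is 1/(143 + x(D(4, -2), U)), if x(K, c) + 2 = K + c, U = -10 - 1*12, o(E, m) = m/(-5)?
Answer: 5/643 ≈ 0.0077761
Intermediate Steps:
o(E, m) = -m/5 (o(E, m) = m*(-⅕) = -m/5)
D(v, Y) = 8 + 2*v/5 (D(v, Y) = (-4 - v/5)*(-2) = 8 + 2*v/5)
U = -22 (U = -10 - 12 = -22)
x(K, c) = -2 + K + c (x(K, c) = -2 + (K + c) = -2 + K + c)
1/(143 + x(D(4, -2), U)) = 1/(143 + (-2 + (8 + (⅖)*4) - 22)) = 1/(143 + (-2 + (8 + 8/5) - 22)) = 1/(143 + (-2 + 48/5 - 22)) = 1/(143 - 72/5) = 1/(643/5) = 5/643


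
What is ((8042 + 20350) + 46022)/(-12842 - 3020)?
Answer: -37207/7931 ≈ -4.6913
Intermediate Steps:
((8042 + 20350) + 46022)/(-12842 - 3020) = (28392 + 46022)/(-15862) = 74414*(-1/15862) = -37207/7931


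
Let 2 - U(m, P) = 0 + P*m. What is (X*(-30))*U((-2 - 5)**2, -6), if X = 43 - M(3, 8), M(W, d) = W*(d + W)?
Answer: -88800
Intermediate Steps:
M(W, d) = W*(W + d)
U(m, P) = 2 - P*m (U(m, P) = 2 - (0 + P*m) = 2 - P*m)
X = 10 (X = 43 - 3*(3 + 8) = 43 - 3*11 = 43 - 1*33 = 43 - 33 = 10)
(X*(-30))*U((-2 - 5)**2, -6) = (10*(-30))*(2 - 1*(-6)*(-2 - 5)**2) = -300*(2 - 1*(-6)*(-7)**2) = -300*(2 - 1*(-6)*49) = -300*(2 + 294) = -300*296 = -88800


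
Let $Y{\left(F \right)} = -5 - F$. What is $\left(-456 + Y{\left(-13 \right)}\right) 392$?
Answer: $-175616$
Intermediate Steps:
$\left(-456 + Y{\left(-13 \right)}\right) 392 = \left(-456 - -8\right) 392 = \left(-456 + \left(-5 + 13\right)\right) 392 = \left(-456 + 8\right) 392 = \left(-448\right) 392 = -175616$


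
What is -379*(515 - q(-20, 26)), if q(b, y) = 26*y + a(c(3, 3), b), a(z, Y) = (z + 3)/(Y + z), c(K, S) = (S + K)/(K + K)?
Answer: 1157845/19 ≈ 60939.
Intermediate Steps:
c(K, S) = (K + S)/(2*K) (c(K, S) = (K + S)/((2*K)) = (K + S)*(1/(2*K)) = (K + S)/(2*K))
a(z, Y) = (3 + z)/(Y + z)
q(b, y) = 4/(1 + b) + 26*y (q(b, y) = 26*y + (3 + (1/2)*(3 + 3)/3)/(b + (1/2)*(3 + 3)/3) = 26*y + (3 + (1/2)*(1/3)*6)/(b + (1/2)*(1/3)*6) = 26*y + (3 + 1)/(b + 1) = 26*y + 4/(1 + b) = 4/(1 + b) + 26*y)
-379*(515 - q(-20, 26)) = -379*(515 - 2*(2 + 13*26*(1 - 20))/(1 - 20)) = -379*(515 - 2*(2 + 13*26*(-19))/(-19)) = -379*(515 - 2*(-1)*(2 - 6422)/19) = -379*(515 - 2*(-1)*(-6420)/19) = -379*(515 - 1*12840/19) = -379*(515 - 12840/19) = -379*(-3055/19) = 1157845/19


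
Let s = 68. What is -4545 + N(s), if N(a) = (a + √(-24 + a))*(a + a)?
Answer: 4703 + 272*√11 ≈ 5605.1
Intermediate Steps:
N(a) = 2*a*(a + √(-24 + a)) (N(a) = (a + √(-24 + a))*(2*a) = 2*a*(a + √(-24 + a)))
-4545 + N(s) = -4545 + 2*68*(68 + √(-24 + 68)) = -4545 + 2*68*(68 + √44) = -4545 + 2*68*(68 + 2*√11) = -4545 + (9248 + 272*√11) = 4703 + 272*√11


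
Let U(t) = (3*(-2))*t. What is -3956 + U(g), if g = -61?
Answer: -3590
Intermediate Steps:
U(t) = -6*t
-3956 + U(g) = -3956 - 6*(-61) = -3956 + 366 = -3590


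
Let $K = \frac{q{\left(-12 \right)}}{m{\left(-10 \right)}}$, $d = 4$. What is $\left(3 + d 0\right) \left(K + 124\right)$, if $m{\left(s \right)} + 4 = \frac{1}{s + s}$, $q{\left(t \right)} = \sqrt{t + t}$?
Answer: $372 - \frac{40 i \sqrt{6}}{27} \approx 372.0 - 3.6289 i$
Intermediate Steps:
$q{\left(t \right)} = \sqrt{2} \sqrt{t}$ ($q{\left(t \right)} = \sqrt{2 t} = \sqrt{2} \sqrt{t}$)
$m{\left(s \right)} = -4 + \frac{1}{2 s}$ ($m{\left(s \right)} = -4 + \frac{1}{s + s} = -4 + \frac{1}{2 s}$)
$K = - \frac{40 i \sqrt{6}}{81}$ ($K = \frac{\sqrt{2} \sqrt{-12}}{-4 + \frac{1}{2 \left(-10\right)}} = \frac{\sqrt{2} \cdot 2 i \sqrt{3}}{-4 + \frac{1}{2} \left(- \frac{1}{10}\right)} = \frac{2 i \sqrt{6}}{-4 - \frac{1}{20}} = \frac{2 i \sqrt{6}}{- \frac{81}{20}} = 2 i \sqrt{6} \left(- \frac{20}{81}\right) = - \frac{40 i \sqrt{6}}{81} \approx - 1.2096 i$)
$\left(3 + d 0\right) \left(K + 124\right) = \left(3 + 4 \cdot 0\right) \left(- \frac{40 i \sqrt{6}}{81} + 124\right) = \left(3 + 0\right) \left(124 - \frac{40 i \sqrt{6}}{81}\right) = 3 \left(124 - \frac{40 i \sqrt{6}}{81}\right) = 372 - \frac{40 i \sqrt{6}}{27}$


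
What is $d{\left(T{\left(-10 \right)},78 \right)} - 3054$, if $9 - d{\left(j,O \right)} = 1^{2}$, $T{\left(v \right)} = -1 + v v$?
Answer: $-3046$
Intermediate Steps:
$T{\left(v \right)} = -1 + v^{2}$
$d{\left(j,O \right)} = 8$ ($d{\left(j,O \right)} = 9 - 1^{2} = 9 - 1 = 8$)
$d{\left(T{\left(-10 \right)},78 \right)} - 3054 = 8 - 3054 = -3046$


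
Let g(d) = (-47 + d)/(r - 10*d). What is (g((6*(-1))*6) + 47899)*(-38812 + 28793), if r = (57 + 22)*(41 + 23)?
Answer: -2599138007119/5416 ≈ -4.7990e+8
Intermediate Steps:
r = 5056 (r = 79*64 = 5056)
g(d) = (-47 + d)/(5056 - 10*d)
(g((6*(-1))*6) + 47899)*(-38812 + 28793) = ((47 - 6*(-1)*6)/(2*(-2528 + 5*((6*(-1))*6))) + 47899)*(-38812 + 28793) = ((47 - (-6)*6)/(2*(-2528 + 5*(-6*6))) + 47899)*(-10019) = ((47 - 1*(-36))/(2*(-2528 + 5*(-36))) + 47899)*(-10019) = ((47 + 36)/(2*(-2528 - 180)) + 47899)*(-10019) = ((½)*83/(-2708) + 47899)*(-10019) = ((½)*(-1/2708)*83 + 47899)*(-10019) = (-83/5416 + 47899)*(-10019) = (259420901/5416)*(-10019) = -2599138007119/5416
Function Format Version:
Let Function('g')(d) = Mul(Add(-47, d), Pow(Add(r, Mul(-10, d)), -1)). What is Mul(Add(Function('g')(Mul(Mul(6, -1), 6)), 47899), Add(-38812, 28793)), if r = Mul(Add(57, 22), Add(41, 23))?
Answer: Rational(-2599138007119, 5416) ≈ -4.7990e+8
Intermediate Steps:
r = 5056 (r = Mul(79, 64) = 5056)
Function('g')(d) = Mul(Pow(Add(5056, Mul(-10, d)), -1), Add(-47, d)) (Function('g')(d) = Mul(Add(-47, d), Pow(Add(5056, Mul(-10, d)), -1)) = Mul(Pow(Add(5056, Mul(-10, d)), -1), Add(-47, d)))
Mul(Add(Function('g')(Mul(Mul(6, -1), 6)), 47899), Add(-38812, 28793)) = Mul(Add(Mul(Rational(1, 2), Pow(Add(-2528, Mul(5, Mul(Mul(6, -1), 6))), -1), Add(47, Mul(-1, Mul(Mul(6, -1), 6)))), 47899), Add(-38812, 28793)) = Mul(Add(Mul(Rational(1, 2), Pow(Add(-2528, Mul(5, Mul(-6, 6))), -1), Add(47, Mul(-1, Mul(-6, 6)))), 47899), -10019) = Mul(Add(Mul(Rational(1, 2), Pow(Add(-2528, Mul(5, -36)), -1), Add(47, Mul(-1, -36))), 47899), -10019) = Mul(Add(Mul(Rational(1, 2), Pow(Add(-2528, -180), -1), Add(47, 36)), 47899), -10019) = Mul(Add(Mul(Rational(1, 2), Pow(-2708, -1), 83), 47899), -10019) = Mul(Add(Mul(Rational(1, 2), Rational(-1, 2708), 83), 47899), -10019) = Mul(Add(Rational(-83, 5416), 47899), -10019) = Mul(Rational(259420901, 5416), -10019) = Rational(-2599138007119, 5416)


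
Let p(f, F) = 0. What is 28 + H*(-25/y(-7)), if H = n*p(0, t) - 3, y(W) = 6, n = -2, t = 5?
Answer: 81/2 ≈ 40.500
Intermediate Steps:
H = -3 (H = -2*0 - 3 = 0 - 3 = -3)
28 + H*(-25/y(-7)) = 28 - (-75)/6 = 28 - 3*(-25/6) = 28 + 25/2 = 81/2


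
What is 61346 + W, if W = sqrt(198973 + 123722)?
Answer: 61346 + 3*sqrt(35855) ≈ 61914.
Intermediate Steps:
W = 3*sqrt(35855) (W = sqrt(322695) = 3*sqrt(35855) ≈ 568.06)
61346 + W = 61346 + 3*sqrt(35855)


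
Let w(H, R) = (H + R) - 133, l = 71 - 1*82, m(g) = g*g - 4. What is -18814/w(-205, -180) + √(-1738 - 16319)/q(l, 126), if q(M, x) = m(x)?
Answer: 9407/259 + I*√18057/15872 ≈ 36.32 + 0.0084662*I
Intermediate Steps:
m(g) = -4 + g² (m(g) = g² - 4 = -4 + g²)
l = -11 (l = 71 - 82 = -11)
q(M, x) = -4 + x²
w(H, R) = -133 + H + R
-18814/w(-205, -180) + √(-1738 - 16319)/q(l, 126) = -18814/(-133 - 205 - 180) + √(-1738 - 16319)/(-4 + 126²) = -18814/(-518) + √(-18057)/(-4 + 15876) = -18814*(-1/518) + (I*√18057)/15872 = 9407/259 + (I*√18057)*(1/15872) = 9407/259 + I*√18057/15872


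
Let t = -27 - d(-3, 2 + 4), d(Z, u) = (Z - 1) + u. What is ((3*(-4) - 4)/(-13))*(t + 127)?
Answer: 1568/13 ≈ 120.62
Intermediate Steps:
d(Z, u) = -1 + Z + u (d(Z, u) = (-1 + Z) + u = -1 + Z + u)
t = -29 (t = -27 - (-1 - 3 + (2 + 4)) = -27 - (-1 - 3 + 6) = -27 - 1*2 = -27 - 2 = -29)
((3*(-4) - 4)/(-13))*(t + 127) = ((3*(-4) - 4)/(-13))*(-29 + 127) = ((-12 - 4)*(-1/13))*98 = -16*(-1/13)*98 = (16/13)*98 = 1568/13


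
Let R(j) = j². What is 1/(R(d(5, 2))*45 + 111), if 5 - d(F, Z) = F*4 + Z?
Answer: 1/13116 ≈ 7.6243e-5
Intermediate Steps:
d(F, Z) = 5 - Z - 4*F (d(F, Z) = 5 - (F*4 + Z) = 5 - (4*F + Z) = 5 - (Z + 4*F) = 5 + (-Z - 4*F) = 5 - Z - 4*F)
1/(R(d(5, 2))*45 + 111) = 1/((5 - 1*2 - 4*5)²*45 + 111) = 1/((5 - 2 - 20)²*45 + 111) = 1/((-17)²*45 + 111) = 1/(289*45 + 111) = 1/(13005 + 111) = 1/13116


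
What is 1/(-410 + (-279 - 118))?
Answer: -1/807 ≈ -0.0012392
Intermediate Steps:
1/(-410 + (-279 - 118)) = 1/(-410 - 397) = 1/(-807) = -1/807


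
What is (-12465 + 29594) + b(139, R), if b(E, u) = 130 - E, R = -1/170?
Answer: 17120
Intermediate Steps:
R = -1/170 (R = -1*1/170 = -1/170 ≈ -0.0058824)
(-12465 + 29594) + b(139, R) = (-12465 + 29594) + (130 - 1*139) = 17129 + (130 - 139) = 17129 - 9 = 17120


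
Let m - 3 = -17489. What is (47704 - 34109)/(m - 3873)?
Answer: -13595/21359 ≈ -0.63650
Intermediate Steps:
m = -17486 (m = 3 - 17489 = -17486)
(47704 - 34109)/(m - 3873) = (47704 - 34109)/(-17486 - 3873) = 13595/(-21359) = 13595*(-1/21359) = -13595/21359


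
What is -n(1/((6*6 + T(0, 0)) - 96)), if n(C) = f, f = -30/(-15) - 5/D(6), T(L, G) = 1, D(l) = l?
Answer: -7/6 ≈ -1.1667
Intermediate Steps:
f = 7/6 (f = -30/(-15) - 5/6 = -30*(-1/15) - 5*⅙ = 2 - ⅚ = 7/6 ≈ 1.1667)
n(C) = 7/6
-n(1/((6*6 + T(0, 0)) - 96)) = -1*7/6 = -7/6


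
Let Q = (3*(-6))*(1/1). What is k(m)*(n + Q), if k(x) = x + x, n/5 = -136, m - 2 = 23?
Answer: -34900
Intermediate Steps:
m = 25 (m = 2 + 23 = 25)
n = -680 (n = 5*(-136) = -680)
k(x) = 2*x
Q = -18 ≈ -18.000
k(m)*(n + Q) = (2*25)*(-680 - 18) = 50*(-698) = -34900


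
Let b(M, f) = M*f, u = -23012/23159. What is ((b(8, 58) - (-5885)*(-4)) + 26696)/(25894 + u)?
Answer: 41917790/299828067 ≈ 0.13981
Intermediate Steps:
u = -23012/23159 (u = -23012*1/23159 = -23012/23159 ≈ -0.99365)
((b(8, 58) - (-5885)*(-4)) + 26696)/(25894 + u) = ((8*58 - (-5885)*(-4)) + 26696)/(25894 - 23012/23159) = ((464 - 1*23540) + 26696)/(599656134/23159) = ((464 - 23540) + 26696)*(23159/599656134) = (-23076 + 26696)*(23159/599656134) = 3620*(23159/599656134) = 41917790/299828067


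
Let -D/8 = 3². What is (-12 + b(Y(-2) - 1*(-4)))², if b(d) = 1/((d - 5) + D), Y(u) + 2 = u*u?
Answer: 727609/5041 ≈ 144.34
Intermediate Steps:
D = -72 (D = -8*3² = -8*9 = -72)
Y(u) = -2 + u² (Y(u) = -2 + u*u = -2 + u²)
b(d) = 1/(-77 + d) (b(d) = 1/((d - 5) - 72) = 1/((-5 + d) - 72) = 1/(-77 + d))
(-12 + b(Y(-2) - 1*(-4)))² = (-12 + 1/(-77 + ((-2 + (-2)²) - 1*(-4))))² = (-12 + 1/(-77 + ((-2 + 4) + 4)))² = (-12 + 1/(-77 + (2 + 4)))² = (-12 + 1/(-77 + 6))² = (-12 + 1/(-71))² = (-12 - 1/71)² = (-853/71)² = 727609/5041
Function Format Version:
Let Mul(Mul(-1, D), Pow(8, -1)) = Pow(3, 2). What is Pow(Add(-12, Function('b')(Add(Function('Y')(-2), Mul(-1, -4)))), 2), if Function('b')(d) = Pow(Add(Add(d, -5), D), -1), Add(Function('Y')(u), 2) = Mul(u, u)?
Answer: Rational(727609, 5041) ≈ 144.34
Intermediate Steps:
D = -72 (D = Mul(-8, Pow(3, 2)) = Mul(-8, 9) = -72)
Function('Y')(u) = Add(-2, Pow(u, 2)) (Function('Y')(u) = Add(-2, Mul(u, u)) = Add(-2, Pow(u, 2)))
Function('b')(d) = Pow(Add(-77, d), -1) (Function('b')(d) = Pow(Add(Add(d, -5), -72), -1) = Pow(Add(Add(-5, d), -72), -1) = Pow(Add(-77, d), -1))
Pow(Add(-12, Function('b')(Add(Function('Y')(-2), Mul(-1, -4)))), 2) = Pow(Add(-12, Pow(Add(-77, Add(Add(-2, Pow(-2, 2)), Mul(-1, -4))), -1)), 2) = Pow(Add(-12, Pow(Add(-77, Add(Add(-2, 4), 4)), -1)), 2) = Pow(Add(-12, Pow(Add(-77, Add(2, 4)), -1)), 2) = Pow(Add(-12, Pow(Add(-77, 6), -1)), 2) = Pow(Add(-12, Pow(-71, -1)), 2) = Pow(Add(-12, Rational(-1, 71)), 2) = Pow(Rational(-853, 71), 2) = Rational(727609, 5041)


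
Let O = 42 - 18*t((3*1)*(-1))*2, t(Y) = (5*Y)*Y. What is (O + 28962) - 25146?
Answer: 2238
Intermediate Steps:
t(Y) = 5*Y²
O = -1578 (O = 42 - 18*5*((3*1)*(-1))²*2 = 42 - 18*5*(3*(-1))²*2 = 42 - 18*5*(-3)²*2 = 42 - 18*5*9*2 = 42 - 810*2 = 42 - 18*90 = 42 - 1620 = -1578)
(O + 28962) - 25146 = (-1578 + 28962) - 25146 = 27384 - 25146 = 2238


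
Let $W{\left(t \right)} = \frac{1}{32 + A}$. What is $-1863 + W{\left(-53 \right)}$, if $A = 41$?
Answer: $- \frac{135998}{73} \approx -1863.0$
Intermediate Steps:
$W{\left(t \right)} = \frac{1}{73}$ ($W{\left(t \right)} = \frac{1}{32 + 41} = \frac{1}{73}$)
$-1863 + W{\left(-53 \right)} = -1863 + \frac{1}{73} = - \frac{135998}{73}$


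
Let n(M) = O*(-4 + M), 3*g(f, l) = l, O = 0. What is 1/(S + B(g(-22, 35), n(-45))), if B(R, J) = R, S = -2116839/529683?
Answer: 529683/4062796 ≈ 0.13037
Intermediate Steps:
g(f, l) = l/3
S = -705613/176561 (S = -2116839*1/529683 = -705613/176561 ≈ -3.9964)
n(M) = 0 (n(M) = 0*(-4 + M) = 0)
1/(S + B(g(-22, 35), n(-45))) = 1/(-705613/176561 + (⅓)*35) = 1/(-705613/176561 + 35/3) = 1/(4062796/529683) = 529683/4062796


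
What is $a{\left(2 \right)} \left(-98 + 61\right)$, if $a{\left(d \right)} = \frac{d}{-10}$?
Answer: $\frac{37}{5} \approx 7.4$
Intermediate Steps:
$a{\left(d \right)} = - \frac{d}{10}$ ($a{\left(d \right)} = d \left(- \frac{1}{10}\right) = - \frac{d}{10}$)
$a{\left(2 \right)} \left(-98 + 61\right) = \left(- \frac{1}{10}\right) 2 \left(-98 + 61\right) = \left(- \frac{1}{5}\right) \left(-37\right) = \frac{37}{5}$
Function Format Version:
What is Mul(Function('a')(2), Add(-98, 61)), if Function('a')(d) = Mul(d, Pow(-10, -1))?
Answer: Rational(37, 5) ≈ 7.4000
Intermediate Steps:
Function('a')(d) = Mul(Rational(-1, 10), d) (Function('a')(d) = Mul(d, Rational(-1, 10)) = Mul(Rational(-1, 10), d))
Mul(Function('a')(2), Add(-98, 61)) = Mul(Mul(Rational(-1, 10), 2), Add(-98, 61)) = Mul(Rational(-1, 5), -37) = Rational(37, 5)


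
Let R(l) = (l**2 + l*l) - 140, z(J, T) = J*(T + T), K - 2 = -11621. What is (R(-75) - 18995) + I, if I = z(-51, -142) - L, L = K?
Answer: 18218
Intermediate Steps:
K = -11619 (K = 2 - 11621 = -11619)
z(J, T) = 2*J*T (z(J, T) = J*(2*T) = 2*J*T)
L = -11619
R(l) = -140 + 2*l**2 (R(l) = (l**2 + l**2) - 140 = 2*l**2 - 140 = -140 + 2*l**2)
I = 26103 (I = 2*(-51)*(-142) - 1*(-11619) = 14484 + 11619 = 26103)
(R(-75) - 18995) + I = ((-140 + 2*(-75)**2) - 18995) + 26103 = ((-140 + 2*5625) - 18995) + 26103 = ((-140 + 11250) - 18995) + 26103 = (11110 - 18995) + 26103 = -7885 + 26103 = 18218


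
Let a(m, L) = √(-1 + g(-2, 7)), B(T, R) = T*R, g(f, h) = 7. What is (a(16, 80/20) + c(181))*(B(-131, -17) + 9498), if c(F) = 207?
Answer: 2427075 + 11725*√6 ≈ 2.4558e+6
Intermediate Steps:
B(T, R) = R*T
a(m, L) = √6 (a(m, L) = √(-1 + 7) = √6)
(a(16, 80/20) + c(181))*(B(-131, -17) + 9498) = (√6 + 207)*(-17*(-131) + 9498) = (207 + √6)*(2227 + 9498) = (207 + √6)*11725 = 2427075 + 11725*√6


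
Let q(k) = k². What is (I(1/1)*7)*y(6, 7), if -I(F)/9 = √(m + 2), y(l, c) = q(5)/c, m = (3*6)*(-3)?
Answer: -450*I*√13 ≈ -1622.5*I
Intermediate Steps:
m = -54 (m = 18*(-3) = -54)
y(l, c) = 25/c (y(l, c) = 5²/c = 25/c)
I(F) = -18*I*√13 (I(F) = -9*√(-54 + 2) = -18*I*√13)
(I(1/1)*7)*y(6, 7) = (-18*I*√13*7)*(25/7) = (-126*I*√13)*(25*(⅐)) = -126*I*√13*(25/7) = -450*I*√13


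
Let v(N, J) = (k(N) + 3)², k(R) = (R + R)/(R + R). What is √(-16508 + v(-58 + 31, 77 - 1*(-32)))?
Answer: 2*I*√4123 ≈ 128.42*I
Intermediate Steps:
k(R) = 1 (k(R) = (2*R)/((2*R)) = (2*R)*(1/(2*R)) = 1)
v(N, J) = 16 (v(N, J) = (1 + 3)² = 4² = 16)
√(-16508 + v(-58 + 31, 77 - 1*(-32))) = √(-16508 + 16) = √(-16492) = 2*I*√4123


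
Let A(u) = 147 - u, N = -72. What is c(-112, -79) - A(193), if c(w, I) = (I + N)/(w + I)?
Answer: 8937/191 ≈ 46.791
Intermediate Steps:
c(w, I) = (-72 + I)/(I + w) (c(w, I) = (I - 72)/(w + I) = (-72 + I)/(I + w))
c(-112, -79) - A(193) = (-72 - 79)/(-79 - 112) - (147 - 1*193) = -151/(-191) - (147 - 193) = -1/191*(-151) - 1*(-46) = 151/191 + 46 = 8937/191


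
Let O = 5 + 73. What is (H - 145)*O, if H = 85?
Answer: -4680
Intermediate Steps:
O = 78
(H - 145)*O = (85 - 145)*78 = -60*78 = -4680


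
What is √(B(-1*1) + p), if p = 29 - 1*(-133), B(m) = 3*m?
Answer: √159 ≈ 12.610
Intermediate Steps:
p = 162 (p = 29 + 133 = 162)
√(B(-1*1) + p) = √(3*(-1*1) + 162) = √(3*(-1) + 162) = √(-3 + 162) = √159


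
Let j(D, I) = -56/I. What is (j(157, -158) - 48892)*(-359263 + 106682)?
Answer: 975578957640/79 ≈ 1.2349e+10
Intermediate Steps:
(j(157, -158) - 48892)*(-359263 + 106682) = (-56/(-158) - 48892)*(-359263 + 106682) = (-56*(-1/158) - 48892)*(-252581) = (28/79 - 48892)*(-252581) = -3862440/79*(-252581) = 975578957640/79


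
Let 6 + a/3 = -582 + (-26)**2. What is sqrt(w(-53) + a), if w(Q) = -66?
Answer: 3*sqrt(22) ≈ 14.071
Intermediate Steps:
a = 264 (a = -18 + 3*(-582 + (-26)**2) = -18 + 3*(-582 + 676) = -18 + 3*94 = -18 + 282 = 264)
sqrt(w(-53) + a) = sqrt(-66 + 264) = sqrt(198) = 3*sqrt(22)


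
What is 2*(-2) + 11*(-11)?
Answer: -125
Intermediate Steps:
2*(-2) + 11*(-11) = -4 - 121 = -125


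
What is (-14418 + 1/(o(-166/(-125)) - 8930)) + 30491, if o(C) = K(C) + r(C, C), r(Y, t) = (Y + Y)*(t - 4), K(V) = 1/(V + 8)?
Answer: 2617018375233409/162820779783 ≈ 16073.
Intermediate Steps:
K(V) = 1/(8 + V)
r(Y, t) = 2*Y*(-4 + t) (r(Y, t) = (2*Y)*(-4 + t) = 2*Y*(-4 + t))
o(C) = 1/(8 + C) + 2*C*(-4 + C)
(-14418 + 1/(o(-166/(-125)) - 8930)) + 30491 = (-14418 + 1/((1 + 2*(-166/(-125))*(-4 - 166/(-125))*(8 - 166/(-125)))/(8 - 166/(-125)) - 8930)) + 30491 = (-14418 + 1/((1 + 2*(-166*(-1/125))*(-4 - 166*(-1/125))*(8 - 166*(-1/125)))/(8 - 166*(-1/125)) - 8930)) + 30491 = (-14418 + 1/((1 + 2*(166/125)*(-4 + 166/125)*(8 + 166/125))/(8 + 166/125) - 8930)) + 30491 = (-14418 + 1/((1 + 2*(166/125)*(-334/125)*(1166/125))/(1166/125) - 8930)) + 30491 = (-14418 + 1/(125*(1 - 129295408/1953125)/1166 - 8930)) + 30491 = (-14418 + 1/((125/1166)*(-127342283/1953125) - 8930)) + 30491 = (-14418 + 1/(-127342283/18218750 - 8930)) + 30491 = (-14418 + 1/(-162820779783/18218750)) + 30491 = (-14418 - 18218750/162820779783) + 30491 = -2347550021130044/162820779783 + 30491 = 2617018375233409/162820779783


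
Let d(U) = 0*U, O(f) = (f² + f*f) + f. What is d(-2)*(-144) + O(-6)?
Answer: 66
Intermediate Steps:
O(f) = f + 2*f² (O(f) = (f² + f²) + f = 2*f² + f = f + 2*f²)
d(U) = 0
d(-2)*(-144) + O(-6) = 0*(-144) - 6*(1 + 2*(-6)) = 0 - 6*(1 - 12) = 0 - 6*(-11) = 0 + 66 = 66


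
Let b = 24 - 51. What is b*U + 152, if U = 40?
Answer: -928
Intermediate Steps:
b = -27
b*U + 152 = -27*40 + 152 = -1080 + 152 = -928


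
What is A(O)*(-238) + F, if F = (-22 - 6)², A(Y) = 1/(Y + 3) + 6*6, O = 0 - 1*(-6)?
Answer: -70294/9 ≈ -7810.4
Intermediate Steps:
O = 6 (O = 0 + 6 = 6)
A(Y) = 36 + 1/(3 + Y) (A(Y) = 1/(3 + Y) + 36 = 36 + 1/(3 + Y))
F = 784 (F = (-28)² = 784)
A(O)*(-238) + F = ((109 + 36*6)/(3 + 6))*(-238) + 784 = ((109 + 216)/9)*(-238) + 784 = ((⅑)*325)*(-238) + 784 = (325/9)*(-238) + 784 = -77350/9 + 784 = -70294/9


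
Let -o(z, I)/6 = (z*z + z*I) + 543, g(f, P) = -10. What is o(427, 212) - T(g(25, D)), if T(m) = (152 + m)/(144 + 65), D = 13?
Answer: -342838726/209 ≈ -1.6404e+6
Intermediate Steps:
o(z, I) = -3258 - 6*z² - 6*I*z (o(z, I) = -6*((z*z + z*I) + 543) = -6*((z² + I*z) + 543) = -6*(543 + z² + I*z) = -3258 - 6*z² - 6*I*z)
T(m) = 8/11 + m/209 (T(m) = (152 + m)/209 = (152 + m)*(1/209) = 8/11 + m/209)
o(427, 212) - T(g(25, D)) = (-3258 - 6*427² - 6*212*427) - (8/11 + (1/209)*(-10)) = (-3258 - 6*182329 - 543144) - (8/11 - 10/209) = (-3258 - 1093974 - 543144) - 1*142/209 = -1640376 - 142/209 = -342838726/209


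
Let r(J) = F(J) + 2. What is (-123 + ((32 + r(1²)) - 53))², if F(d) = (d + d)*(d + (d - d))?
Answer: 19600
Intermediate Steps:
F(d) = 2*d² (F(d) = (2*d)*(d + 0) = (2*d)*d = 2*d²)
r(J) = 2 + 2*J² (r(J) = 2*J² + 2 = 2 + 2*J²)
(-123 + ((32 + r(1²)) - 53))² = (-123 + ((32 + (2 + 2*(1²)²)) - 53))² = (-123 + ((32 + (2 + 2*1²)) - 53))² = (-123 + ((32 + (2 + 2*1)) - 53))² = (-123 + ((32 + (2 + 2)) - 53))² = (-123 + ((32 + 4) - 53))² = (-123 + (36 - 53))² = (-123 - 17)² = (-140)² = 19600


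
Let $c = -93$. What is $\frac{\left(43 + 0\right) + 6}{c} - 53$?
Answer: $- \frac{4978}{93} \approx -53.527$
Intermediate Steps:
$\frac{\left(43 + 0\right) + 6}{c} - 53 = \frac{\left(43 + 0\right) + 6}{-93} - 53 = - \frac{43 + 6}{93} - 53 = \left(- \frac{1}{93}\right) 49 - 53 = - \frac{49}{93} - 53 = - \frac{4978}{93}$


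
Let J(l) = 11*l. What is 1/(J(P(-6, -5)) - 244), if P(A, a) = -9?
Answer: -1/343 ≈ -0.0029155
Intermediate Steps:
1/(J(P(-6, -5)) - 244) = 1/(11*(-9) - 244) = 1/(-99 - 244) = 1/(-343) = -1/343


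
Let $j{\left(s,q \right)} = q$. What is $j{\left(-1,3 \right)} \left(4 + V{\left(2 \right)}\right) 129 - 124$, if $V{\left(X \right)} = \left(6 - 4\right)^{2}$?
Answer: $2972$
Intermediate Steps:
$V{\left(X \right)} = 4$ ($V{\left(X \right)} = 2^{2} = 4$)
$j{\left(-1,3 \right)} \left(4 + V{\left(2 \right)}\right) 129 - 124 = 3 \left(4 + 4\right) 129 - 124 = 3 \cdot 8 \cdot 129 - 124 = 24 \cdot 129 - 124 = 3096 - 124 = 2972$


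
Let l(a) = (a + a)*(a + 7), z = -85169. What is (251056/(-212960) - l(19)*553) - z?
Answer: -6138521141/13310 ≈ -4.6120e+5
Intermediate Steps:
l(a) = 2*a*(7 + a) (l(a) = (2*a)*(7 + a) = 2*a*(7 + a))
(251056/(-212960) - l(19)*553) - z = (251056/(-212960) - 2*19*(7 + 19)*553) - 1*(-85169) = (251056*(-1/212960) - 2*19*26*553) + 85169 = (-15691/13310 - 988*553) + 85169 = (-15691/13310 - 1*546364) + 85169 = (-15691/13310 - 546364) + 85169 = -7272120531/13310 + 85169 = -6138521141/13310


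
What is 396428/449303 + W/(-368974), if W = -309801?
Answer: 285466143575/165781125122 ≈ 1.7219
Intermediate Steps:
396428/449303 + W/(-368974) = 396428/449303 - 309801/(-368974) = 396428*(1/449303) - 309801*(-1/368974) = 396428/449303 + 309801/368974 = 285466143575/165781125122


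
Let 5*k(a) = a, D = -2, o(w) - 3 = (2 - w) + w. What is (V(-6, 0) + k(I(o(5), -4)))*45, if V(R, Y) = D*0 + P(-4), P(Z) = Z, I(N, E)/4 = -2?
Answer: -252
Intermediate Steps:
o(w) = 5 (o(w) = 3 + ((2 - w) + w) = 3 + 2 = 5)
I(N, E) = -8 (I(N, E) = 4*(-2) = -8)
k(a) = a/5
V(R, Y) = -4 (V(R, Y) = -2*0 - 4 = 0 - 4 = -4)
(V(-6, 0) + k(I(o(5), -4)))*45 = (-4 + (⅕)*(-8))*45 = (-4 - 8/5)*45 = -28/5*45 = -252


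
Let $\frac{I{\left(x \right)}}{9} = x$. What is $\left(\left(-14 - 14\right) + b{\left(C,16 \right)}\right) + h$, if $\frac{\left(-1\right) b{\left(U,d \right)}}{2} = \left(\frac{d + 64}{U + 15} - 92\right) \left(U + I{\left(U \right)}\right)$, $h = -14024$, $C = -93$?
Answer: $- \frac{2432036}{13} \approx -1.8708 \cdot 10^{5}$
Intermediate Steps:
$I{\left(x \right)} = 9 x$
$b{\left(U,d \right)} = - 20 U \left(-92 + \frac{64 + d}{15 + U}\right)$ ($b{\left(U,d \right)} = - 2 \left(\frac{d + 64}{U + 15} - 92\right) \left(U + 9 U\right) = - 2 \left(\frac{64 + d}{15 + U} - 92\right) 10 U = - 2 \left(-92 + \frac{64 + d}{15 + U}\right) 10 U = - 2 \cdot 10 U \left(-92 + \frac{64 + d}{15 + U}\right) = - 20 U \left(-92 + \frac{64 + d}{15 + U}\right)$)
$\left(\left(-14 - 14\right) + b{\left(C,16 \right)}\right) + h = \left(\left(-14 - 14\right) + 20 \left(-93\right) \frac{1}{15 - 93} \left(1316 - 16 + 92 \left(-93\right)\right)\right) - 14024 = \left(\left(-14 - 14\right) + 20 \left(-93\right) \frac{1}{-78} \left(1316 - 16 - 8556\right)\right) - 14024 = \left(-28 + 20 \left(-93\right) \left(- \frac{1}{78}\right) \left(-7256\right)\right) - 14024 = \left(-28 - \frac{2249360}{13}\right) - 14024 = - \frac{2249724}{13} - 14024 = - \frac{2432036}{13}$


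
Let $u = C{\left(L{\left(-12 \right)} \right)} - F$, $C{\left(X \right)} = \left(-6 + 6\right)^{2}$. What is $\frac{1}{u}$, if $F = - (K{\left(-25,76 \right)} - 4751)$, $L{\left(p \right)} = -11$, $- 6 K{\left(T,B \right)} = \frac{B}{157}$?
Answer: $- \frac{471}{2237759} \approx -0.00021048$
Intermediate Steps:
$K{\left(T,B \right)} = - \frac{B}{942}$ ($K{\left(T,B \right)} = - \frac{B \frac{1}{157}}{6} = - \frac{\frac{1}{157} B}{6} = - \frac{B}{942}$)
$C{\left(X \right)} = 0$ ($C{\left(X \right)} = 0^{2} = 0$)
$F = \frac{2237759}{471}$ ($F = - (\left(- \frac{1}{942}\right) 76 - 4751) = - (- \frac{38}{471} - 4751) = \left(-1\right) \left(- \frac{2237759}{471}\right) = \frac{2237759}{471} \approx 4751.1$)
$u = - \frac{2237759}{471}$ ($u = 0 - \frac{2237759}{471} = - \frac{2237759}{471} \approx -4751.1$)
$\frac{1}{u} = \frac{1}{- \frac{2237759}{471}} = - \frac{471}{2237759}$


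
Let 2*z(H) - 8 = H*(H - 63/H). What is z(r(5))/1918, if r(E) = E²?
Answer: 285/1918 ≈ 0.14859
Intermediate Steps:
z(H) = 4 + H*(H - 63/H)/2 (z(H) = 4 + (H*(H - 63/H))/2 = 4 + H*(H - 63/H)/2)
z(r(5))/1918 = (-55/2 + (5²)²/2)/1918 = (-55/2 + (½)*25²)*(1/1918) = (-55/2 + (½)*625)*(1/1918) = (-55/2 + 625/2)*(1/1918) = 285*(1/1918) = 285/1918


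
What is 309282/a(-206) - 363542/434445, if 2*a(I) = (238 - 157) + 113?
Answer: 134330754916/42141165 ≈ 3187.6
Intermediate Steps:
a(I) = 97 (a(I) = ((238 - 157) + 113)/2 = (81 + 113)/2 = (½)*194 = 97)
309282/a(-206) - 363542/434445 = 309282/97 - 363542/434445 = 134330754916/42141165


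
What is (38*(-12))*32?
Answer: -14592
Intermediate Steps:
(38*(-12))*32 = -456*32 = -14592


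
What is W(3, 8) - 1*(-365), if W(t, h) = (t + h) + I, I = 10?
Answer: 386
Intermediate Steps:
W(t, h) = 10 + h + t (W(t, h) = (t + h) + 10 = (h + t) + 10 = 10 + h + t)
W(3, 8) - 1*(-365) = (10 + 8 + 3) - 1*(-365) = 21 + 365 = 386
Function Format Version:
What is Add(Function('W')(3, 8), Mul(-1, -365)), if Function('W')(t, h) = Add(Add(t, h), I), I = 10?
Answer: 386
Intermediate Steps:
Function('W')(t, h) = Add(10, h, t) (Function('W')(t, h) = Add(Add(t, h), 10) = Add(Add(h, t), 10) = Add(10, h, t))
Add(Function('W')(3, 8), Mul(-1, -365)) = Add(Add(10, 8, 3), Mul(-1, -365)) = Add(21, 365) = 386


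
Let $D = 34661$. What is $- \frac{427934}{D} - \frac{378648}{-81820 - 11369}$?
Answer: $- \frac{8918141066}{1076674643} \approx -8.283$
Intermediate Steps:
$- \frac{427934}{D} - \frac{378648}{-81820 - 11369} = - \frac{427934}{34661} - \frac{378648}{-81820 - 11369} = \left(-427934\right) \frac{1}{34661} - \frac{378648}{-81820 - 11369} = - \frac{427934}{34661} - \frac{378648}{-93189} = - \frac{427934}{34661} - - \frac{126216}{31063} = - \frac{427934}{34661} + \frac{126216}{31063} = - \frac{8918141066}{1076674643}$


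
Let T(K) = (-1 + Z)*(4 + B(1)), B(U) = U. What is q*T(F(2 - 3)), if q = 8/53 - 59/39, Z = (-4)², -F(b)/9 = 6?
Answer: -70375/689 ≈ -102.14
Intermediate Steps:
F(b) = -54 (F(b) = -9*6 = -54)
Z = 16
T(K) = 75 (T(K) = (-1 + 16)*(4 + 1) = 15*5 = 75)
q = -2815/2067 (q = 8*(1/53) - 59*1/39 = 8/53 - 59/39 = -2815/2067 ≈ -1.3619)
q*T(F(2 - 3)) = -2815/2067*75 = -70375/689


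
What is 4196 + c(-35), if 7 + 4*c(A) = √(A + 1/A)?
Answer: 16777/4 + I*√42910/140 ≈ 4194.3 + 1.4796*I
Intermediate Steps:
c(A) = -7/4 + √(A + 1/A)/4
4196 + c(-35) = 4196 + (-7/4 + √((1 + (-35)²)/(-35))/4) = 4196 + (-7/4 + √(-(1 + 1225)/35)/4) = 4196 + (-7/4 + √(-1/35*1226)/4) = 4196 + (-7/4 + √(-1226/35)/4) = 4196 + (-7/4 + (I*√42910/35)/4) = 4196 + (-7/4 + I*√42910/140) = 16777/4 + I*√42910/140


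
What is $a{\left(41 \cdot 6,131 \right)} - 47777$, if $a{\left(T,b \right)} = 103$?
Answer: $-47674$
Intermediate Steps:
$a{\left(41 \cdot 6,131 \right)} - 47777 = 103 - 47777 = -47674$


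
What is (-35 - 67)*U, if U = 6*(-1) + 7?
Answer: -102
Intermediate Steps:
U = 1 (U = -6 + 7 = 1)
(-35 - 67)*U = (-35 - 67)*1 = -102*1 = -102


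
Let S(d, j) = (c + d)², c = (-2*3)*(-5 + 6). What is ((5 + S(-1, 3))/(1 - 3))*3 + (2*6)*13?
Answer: 75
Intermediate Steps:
c = -6 (c = -6*1 = -6)
S(d, j) = (-6 + d)²
((5 + S(-1, 3))/(1 - 3))*3 + (2*6)*13 = ((5 + (-6 - 1)²)/(1 - 3))*3 + (2*6)*13 = ((5 + (-7)²)/(-2))*3 + 12*13 = ((5 + 49)*(-½))*3 + 156 = (54*(-½))*3 + 156 = -27*3 + 156 = -81 + 156 = 75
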